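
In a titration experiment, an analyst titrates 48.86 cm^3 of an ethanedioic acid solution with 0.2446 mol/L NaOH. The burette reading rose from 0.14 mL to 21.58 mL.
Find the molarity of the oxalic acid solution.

H2C2O4 + 2 NaOH → Na2C2O4 + 2 H2O
n(NaOH) = 0.02144 L × 0.2446 mol/L = 5.244 × 10^-3 mol
From the 1:2 mole ratio, n(H2C2O4) = 1/2 × 5.244 × 10^-3 = 2.622 × 10^-3 mol
[H2C2O4] = 2.622 × 10^-3 mol / 0.04886 L = 0.05367 mol/L

0.05367 mol/L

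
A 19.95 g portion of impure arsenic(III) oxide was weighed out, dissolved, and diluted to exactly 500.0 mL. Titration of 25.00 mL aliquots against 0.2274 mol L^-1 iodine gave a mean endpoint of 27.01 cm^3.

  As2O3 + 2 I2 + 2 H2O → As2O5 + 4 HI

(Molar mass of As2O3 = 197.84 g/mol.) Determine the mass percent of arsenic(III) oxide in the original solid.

n(I2) per titration = 0.02701 × 0.2274 = 6.142 × 10^-3 mol
From the 1:2 ratio, n(As2O3) in each aliquot = 1/2 × 6.142 × 10^-3 = 3.071 × 10^-3 mol
n(As2O3) in the whole flask = 3.071 × 10^-3 × 500.0/25.00 = 0.06142 mol
mass of As2O3 = 0.06142 × 197.84 = 12.15 g
% As2O3 = 12.15 / 19.95 × 100 = 60.91 %

60.91 %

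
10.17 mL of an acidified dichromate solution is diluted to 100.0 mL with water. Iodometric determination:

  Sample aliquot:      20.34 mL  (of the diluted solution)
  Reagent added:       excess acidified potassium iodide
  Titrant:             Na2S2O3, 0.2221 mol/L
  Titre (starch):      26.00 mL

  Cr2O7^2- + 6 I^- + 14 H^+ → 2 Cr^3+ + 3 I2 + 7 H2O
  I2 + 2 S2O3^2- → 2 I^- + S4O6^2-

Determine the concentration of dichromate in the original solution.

0.4653 mol/L

n(S2O3^2-) = 0.02600 × 0.2221 = 5.775 × 10^-3 mol
n(I2) = n(S2O3^2-)/2 = 2.887 × 10^-3 mol
From the 1:3 ratio, n(Cr2O7^2-) in the aliquot = 1/3 × 2.887 × 10^-3 = 9.624 × 10^-4 mol
[Cr2O7^2-]_dilute = 9.624 × 10^-4 / 0.02034 = 0.04732 mol/L
[Cr2O7^2-]_original = 0.04732 × 100.0/10.17 = 0.4653 mol/L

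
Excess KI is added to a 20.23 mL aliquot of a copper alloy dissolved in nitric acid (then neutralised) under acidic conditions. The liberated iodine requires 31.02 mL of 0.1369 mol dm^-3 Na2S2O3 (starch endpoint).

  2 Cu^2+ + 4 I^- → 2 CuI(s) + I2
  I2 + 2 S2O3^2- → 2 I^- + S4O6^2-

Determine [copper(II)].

n(S2O3^2-) = 0.03102 × 0.1369 = 4.247 × 10^-3 mol
n(I2) = n(S2O3^2-)/2 = 2.123 × 10^-3 mol
From the 2:1 ratio, n(Cu2+) in the aliquot = 2/1 × 2.123 × 10^-3 = 4.247 × 10^-3 mol
[Cu2+] = 4.247 × 10^-3 / 0.02023 = 0.2099 mol/L

0.2099 mol/L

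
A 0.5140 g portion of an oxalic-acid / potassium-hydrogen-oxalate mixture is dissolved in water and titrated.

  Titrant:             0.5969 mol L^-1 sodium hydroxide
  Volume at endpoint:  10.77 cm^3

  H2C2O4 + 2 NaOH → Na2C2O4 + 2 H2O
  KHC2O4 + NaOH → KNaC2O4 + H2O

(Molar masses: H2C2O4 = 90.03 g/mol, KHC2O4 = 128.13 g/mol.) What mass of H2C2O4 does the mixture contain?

n(NaOH) = 0.01077 × 0.5969 = 6.429 × 10^-3 mol
Let x = n(H2C2O4), y = n(KHC2O4).
Titrant: 2x + 1y = 6.429 × 10^-3;  mass: 90.03x + 128.13y = 0.5140
Solving, x = 1.863 × 10^-3 mol, y = 2.702 × 10^-3 mol
mass of H2C2O4 = 1.863 × 10^-3 × 90.03 = 0.1677 g

0.1677 g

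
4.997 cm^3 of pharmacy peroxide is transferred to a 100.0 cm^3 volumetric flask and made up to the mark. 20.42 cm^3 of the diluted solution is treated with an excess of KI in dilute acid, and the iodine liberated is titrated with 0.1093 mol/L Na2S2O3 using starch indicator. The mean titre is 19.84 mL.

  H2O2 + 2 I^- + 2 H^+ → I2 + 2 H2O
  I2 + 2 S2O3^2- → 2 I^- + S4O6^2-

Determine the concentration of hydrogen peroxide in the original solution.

n(S2O3^2-) = 0.01984 × 0.1093 = 2.169 × 10^-3 mol
n(I2) = n(S2O3^2-)/2 = 1.084 × 10^-3 mol
n(H2O2) in the aliquot = 1.084 × 10^-3 mol (1:1 ratio)
[H2O2]_dilute = 1.084 × 10^-3 / 0.02042 = 0.05310 mol/L
[H2O2]_original = 0.05310 × 100.0/4.997 = 1.063 mol/L

1.063 mol/L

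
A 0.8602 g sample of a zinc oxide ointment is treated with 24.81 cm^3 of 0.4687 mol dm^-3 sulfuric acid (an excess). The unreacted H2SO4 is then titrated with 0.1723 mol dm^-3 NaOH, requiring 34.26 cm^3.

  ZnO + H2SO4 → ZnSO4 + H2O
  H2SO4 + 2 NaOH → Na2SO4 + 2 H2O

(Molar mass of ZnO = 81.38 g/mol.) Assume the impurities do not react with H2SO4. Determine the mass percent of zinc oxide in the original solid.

82.09 %

n(H2SO4) added = 0.02481 × 0.4687 = 0.01163 mol
n(NaOH) used in back-titration = 0.03426 × 0.1723 = 5.903 × 10^-3 mol
From the 1:2 ratio, n(H2SO4) left over = 1/2 × 5.903 × 10^-3 = 2.951 × 10^-3 mol
n(H2SO4) consumed by analyte = 0.01163 − 2.951 × 10^-3 = 8.677 × 10^-3 mol
n(ZnO) = 8.677 × 10^-3 mol (1:1 ratio)
mass of ZnO = 8.677 × 10^-3 × 81.38 = 0.7061 g
% ZnO = 0.7061 / 0.8602 × 100 = 82.09 %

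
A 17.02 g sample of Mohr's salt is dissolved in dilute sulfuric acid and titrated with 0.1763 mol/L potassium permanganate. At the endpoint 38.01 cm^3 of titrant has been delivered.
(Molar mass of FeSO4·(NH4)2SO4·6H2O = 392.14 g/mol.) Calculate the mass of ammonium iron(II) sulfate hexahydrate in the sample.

MnO4^- + 5 Fe^2+ + 8 H^+ → Mn^2+ + 5 Fe^3+ + 4 H2O
n(KMnO4) = 0.03801 L × 0.1763 mol/L = 6.701 × 10^-3 mol
From the 5:1 ratio, n(FeSO4·(NH4)2SO4·6H2O) = 5/1 × 6.701 × 10^-3 = 0.03351 mol
mass of FeSO4·(NH4)2SO4·6H2O = 0.03351 × 392.14 g/mol = 13.14 g

13.14 g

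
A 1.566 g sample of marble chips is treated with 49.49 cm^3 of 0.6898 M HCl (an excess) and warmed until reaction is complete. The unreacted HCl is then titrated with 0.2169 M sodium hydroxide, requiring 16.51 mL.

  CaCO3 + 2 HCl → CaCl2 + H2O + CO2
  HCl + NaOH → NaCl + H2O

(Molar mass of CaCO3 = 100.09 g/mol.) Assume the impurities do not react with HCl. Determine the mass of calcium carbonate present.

n(HCl) added = 0.04949 × 0.6898 = 0.03414 mol
n(NaOH) used in back-titration = 0.01651 × 0.2169 = 3.581 × 10^-3 mol
n(HCl) left over = 3.581 × 10^-3 mol (1:1 ratio)
n(HCl) consumed by analyte = 0.03414 − 3.581 × 10^-3 = 0.03056 mol
From the 1:2 ratio, n(CaCO3) = 1/2 × 0.03056 = 0.01528 mol
mass of CaCO3 = 0.01528 × 100.09 = 1.529 g

1.529 g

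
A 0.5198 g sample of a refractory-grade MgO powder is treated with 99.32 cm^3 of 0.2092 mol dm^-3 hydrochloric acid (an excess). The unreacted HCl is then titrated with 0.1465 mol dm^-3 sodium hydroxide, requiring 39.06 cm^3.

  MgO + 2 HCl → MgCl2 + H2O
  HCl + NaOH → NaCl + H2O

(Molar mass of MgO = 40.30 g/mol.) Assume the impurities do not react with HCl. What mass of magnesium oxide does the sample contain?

n(HCl) added = 0.09932 × 0.2092 = 0.02078 mol
n(NaOH) used in back-titration = 0.03906 × 0.1465 = 5.722 × 10^-3 mol
n(HCl) left over = 5.722 × 10^-3 mol (1:1 ratio)
n(HCl) consumed by analyte = 0.02078 − 5.722 × 10^-3 = 0.01506 mol
From the 1:2 ratio, n(MgO) = 1/2 × 0.01506 = 7.528 × 10^-3 mol
mass of MgO = 7.528 × 10^-3 × 40.30 = 0.3034 g

0.3034 g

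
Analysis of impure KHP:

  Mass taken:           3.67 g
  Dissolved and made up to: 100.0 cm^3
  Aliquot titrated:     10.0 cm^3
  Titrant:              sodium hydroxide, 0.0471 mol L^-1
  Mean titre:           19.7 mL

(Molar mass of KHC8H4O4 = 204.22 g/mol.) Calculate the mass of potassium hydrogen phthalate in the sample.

1.89 g

KHC8H4O4 + NaOH → KNaC8H4O4 + H2O
n(NaOH) per titration = 0.0197 × 0.0471 = 9.28 × 10^-4 mol
n(KHC8H4O4) in each aliquot = 9.28 × 10^-4 mol (1:1 ratio)
n(KHC8H4O4) in the whole flask = 9.28 × 10^-4 × 100.0/10.0 = 9.28 × 10^-3 mol
mass of KHC8H4O4 = 9.28 × 10^-3 × 204.22 = 1.89 g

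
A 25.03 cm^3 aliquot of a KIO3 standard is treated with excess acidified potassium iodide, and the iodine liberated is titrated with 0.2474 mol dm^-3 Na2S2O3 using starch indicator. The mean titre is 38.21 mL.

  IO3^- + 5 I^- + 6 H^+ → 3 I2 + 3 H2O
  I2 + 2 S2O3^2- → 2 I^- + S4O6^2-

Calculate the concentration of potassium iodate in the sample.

n(S2O3^2-) = 0.03821 × 0.2474 = 9.453 × 10^-3 mol
n(I2) = n(S2O3^2-)/2 = 4.727 × 10^-3 mol
From the 1:3 ratio, n(IO3^-) in the aliquot = 1/3 × 4.727 × 10^-3 = 1.576 × 10^-3 mol
[IO3^-] = 1.576 × 10^-3 / 0.02503 = 0.06295 mol/L

0.06295 mol/L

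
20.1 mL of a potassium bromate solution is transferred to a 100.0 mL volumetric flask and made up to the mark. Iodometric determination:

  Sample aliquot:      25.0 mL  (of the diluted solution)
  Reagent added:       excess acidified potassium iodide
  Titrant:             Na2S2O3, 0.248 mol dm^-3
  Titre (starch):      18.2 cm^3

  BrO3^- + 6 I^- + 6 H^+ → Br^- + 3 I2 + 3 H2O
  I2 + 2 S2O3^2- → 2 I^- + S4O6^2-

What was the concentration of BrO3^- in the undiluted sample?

0.150 mol/L

n(S2O3^2-) = 0.0182 × 0.248 = 4.51 × 10^-3 mol
n(I2) = n(S2O3^2-)/2 = 2.26 × 10^-3 mol
From the 1:3 ratio, n(BrO3^-) in the aliquot = 1/3 × 2.26 × 10^-3 = 7.52 × 10^-4 mol
[BrO3^-]_dilute = 7.52 × 10^-4 / 0.0250 = 0.0301 mol/L
[BrO3^-]_original = 0.0301 × 100.0/20.1 = 0.150 mol/L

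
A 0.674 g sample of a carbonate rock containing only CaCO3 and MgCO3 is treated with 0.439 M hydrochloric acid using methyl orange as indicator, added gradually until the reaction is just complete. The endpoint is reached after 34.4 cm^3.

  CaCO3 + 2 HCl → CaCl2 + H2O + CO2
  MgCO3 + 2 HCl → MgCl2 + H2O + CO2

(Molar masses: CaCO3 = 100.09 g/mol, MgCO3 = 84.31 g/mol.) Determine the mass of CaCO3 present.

0.237 g

n(HCl) = 0.0344 × 0.439 = 0.0151 mol
Let x = n(CaCO3), y = n(MgCO3).
Titrant: 2x + 2y = 0.0151;  mass: 100.09x + 84.31y = 0.674
Solving, x = 2.37 × 10^-3 mol, y = 5.18 × 10^-3 mol
mass of CaCO3 = 2.37 × 10^-3 × 100.09 = 0.237 g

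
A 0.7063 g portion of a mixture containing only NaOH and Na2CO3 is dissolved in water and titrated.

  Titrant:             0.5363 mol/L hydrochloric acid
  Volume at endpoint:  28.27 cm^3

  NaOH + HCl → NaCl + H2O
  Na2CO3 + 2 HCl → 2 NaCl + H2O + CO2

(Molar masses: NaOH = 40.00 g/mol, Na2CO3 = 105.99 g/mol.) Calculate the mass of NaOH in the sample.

n(HCl) = 0.02827 × 0.5363 = 0.01516 mol
Let x = n(NaOH), y = n(Na2CO3).
Titrant: 1x + 2y = 0.01516;  mass: 40.00x + 105.99y = 0.7063
Solving, x = 7.477 × 10^-3 mol, y = 3.842 × 10^-3 mol
mass of NaOH = 7.477 × 10^-3 × 40.00 = 0.2991 g

0.2991 g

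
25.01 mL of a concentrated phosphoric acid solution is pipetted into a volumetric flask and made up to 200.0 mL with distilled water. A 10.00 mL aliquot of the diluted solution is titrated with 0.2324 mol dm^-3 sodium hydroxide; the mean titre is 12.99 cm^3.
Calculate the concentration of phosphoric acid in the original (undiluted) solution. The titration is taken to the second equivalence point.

1.207 mol/L

H3PO4 + 2 NaOH → Na2HPO4 + 2 H2O
n(NaOH) = 0.01299 × 0.2324 = 3.019 × 10^-3 mol
From the 1:2 ratio, n(H3PO4) in the aliquot = 1/2 × 3.019 × 10^-3 = 1.509 × 10^-3 mol
[H3PO4]_dilute = 1.509 × 10^-3 / 0.01000 = 0.1509 mol/L
Dilution factor = 200.0 / 25.01 = 7.997
[H3PO4]_stock = 0.1509 × 7.997 = 1.207 mol/L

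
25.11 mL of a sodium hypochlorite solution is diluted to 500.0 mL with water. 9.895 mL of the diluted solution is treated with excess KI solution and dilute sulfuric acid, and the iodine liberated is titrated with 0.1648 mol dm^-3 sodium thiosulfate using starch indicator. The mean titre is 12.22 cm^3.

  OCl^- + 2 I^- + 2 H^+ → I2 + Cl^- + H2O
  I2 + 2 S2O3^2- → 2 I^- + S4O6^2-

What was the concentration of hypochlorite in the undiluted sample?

2.026 mol/L

n(S2O3^2-) = 0.01222 × 0.1648 = 2.014 × 10^-3 mol
n(I2) = n(S2O3^2-)/2 = 1.007 × 10^-3 mol
n(OCl^-) in the aliquot = 1.007 × 10^-3 mol (1:1 ratio)
[OCl^-]_dilute = 1.007 × 10^-3 / 0.009895 = 0.1018 mol/L
[OCl^-]_original = 0.1018 × 500.0/25.11 = 2.026 mol/L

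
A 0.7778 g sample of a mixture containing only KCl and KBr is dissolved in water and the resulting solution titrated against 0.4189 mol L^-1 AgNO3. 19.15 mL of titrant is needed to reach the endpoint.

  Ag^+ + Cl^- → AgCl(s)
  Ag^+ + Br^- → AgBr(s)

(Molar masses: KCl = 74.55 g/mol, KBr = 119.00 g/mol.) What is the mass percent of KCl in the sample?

n(AgNO3) = 0.01915 × 0.4189 = 8.022 × 10^-3 mol
Let x = n(KCl), y = n(KBr).
Titrant: 1x + 1y = 8.022 × 10^-3;  mass: 74.55x + 119.00y = 0.7778
Solving, x = 3.978 × 10^-3 mol, y = 4.044 × 10^-3 mol
mass of KCl = 3.978 × 10^-3 × 74.55 = 0.2965 g
% KCl = 0.2965 / 0.7778 × 100 = 38.13 %

38.13 %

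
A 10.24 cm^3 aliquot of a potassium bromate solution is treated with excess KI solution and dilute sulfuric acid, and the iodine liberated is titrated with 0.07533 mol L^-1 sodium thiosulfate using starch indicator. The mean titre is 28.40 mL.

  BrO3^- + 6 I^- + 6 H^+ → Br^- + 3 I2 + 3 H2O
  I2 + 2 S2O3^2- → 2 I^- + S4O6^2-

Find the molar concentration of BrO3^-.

n(S2O3^2-) = 0.02840 × 0.07533 = 2.139 × 10^-3 mol
n(I2) = n(S2O3^2-)/2 = 1.070 × 10^-3 mol
From the 1:3 ratio, n(BrO3^-) in the aliquot = 1/3 × 1.070 × 10^-3 = 3.566 × 10^-4 mol
[BrO3^-] = 3.566 × 10^-4 / 0.01024 = 0.03482 mol/L

0.03482 mol/L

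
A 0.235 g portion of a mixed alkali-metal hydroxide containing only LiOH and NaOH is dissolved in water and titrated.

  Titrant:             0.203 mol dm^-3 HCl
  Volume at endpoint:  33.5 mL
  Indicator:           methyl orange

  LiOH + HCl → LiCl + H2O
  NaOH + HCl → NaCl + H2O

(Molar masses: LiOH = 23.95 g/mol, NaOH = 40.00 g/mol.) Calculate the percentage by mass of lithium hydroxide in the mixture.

n(HCl) = 0.0335 × 0.203 = 6.80 × 10^-3 mol
Let x = n(LiOH), y = n(NaOH).
Titrant: 1x + 1y = 6.80 × 10^-3;  mass: 23.95x + 40.00y = 0.235
Solving, x = 2.31 × 10^-3 mol, y = 4.49 × 10^-3 mol
mass of LiOH = 2.31 × 10^-3 × 23.95 = 0.0552 g
% LiOH = 0.0552 / 0.235 × 100 = 23.5 %

23.5 %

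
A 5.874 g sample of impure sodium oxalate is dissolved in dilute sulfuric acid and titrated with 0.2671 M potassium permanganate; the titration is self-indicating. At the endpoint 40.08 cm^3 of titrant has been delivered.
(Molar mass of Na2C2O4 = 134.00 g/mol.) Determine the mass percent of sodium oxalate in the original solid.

2 MnO4^- + 5 C2O4^2- + 16 H^+ → 2 Mn^2+ + 10 CO2 + 8 H2O
n(KMnO4) = 0.04008 L × 0.2671 mol/L = 0.01071 mol
From the 5:2 ratio, n(Na2C2O4) = 5/2 × 0.01071 = 0.02676 mol
mass of Na2C2O4 = 0.02676 × 134.00 g/mol = 3.586 g
% Na2C2O4 = 3.586 / 5.874 × 100 = 61.05 %

61.05 %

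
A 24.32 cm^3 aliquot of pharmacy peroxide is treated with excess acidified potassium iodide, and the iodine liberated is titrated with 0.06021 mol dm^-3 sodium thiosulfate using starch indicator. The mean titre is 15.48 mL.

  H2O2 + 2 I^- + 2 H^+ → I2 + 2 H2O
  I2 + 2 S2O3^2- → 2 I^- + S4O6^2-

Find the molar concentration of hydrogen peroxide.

n(S2O3^2-) = 0.01548 × 0.06021 = 9.321 × 10^-4 mol
n(I2) = n(S2O3^2-)/2 = 4.660 × 10^-4 mol
n(H2O2) in the aliquot = 4.660 × 10^-4 mol (1:1 ratio)
[H2O2] = 4.660 × 10^-4 / 0.02432 = 0.01916 mol/L

0.01916 mol/L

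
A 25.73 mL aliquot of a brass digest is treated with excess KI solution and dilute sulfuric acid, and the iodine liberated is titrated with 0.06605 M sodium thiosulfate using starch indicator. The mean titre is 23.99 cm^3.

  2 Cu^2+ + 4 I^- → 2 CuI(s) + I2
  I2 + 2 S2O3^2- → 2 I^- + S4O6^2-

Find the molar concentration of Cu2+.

n(S2O3^2-) = 0.02399 × 0.06605 = 1.585 × 10^-3 mol
n(I2) = n(S2O3^2-)/2 = 7.923 × 10^-4 mol
From the 2:1 ratio, n(Cu2+) in the aliquot = 2/1 × 7.923 × 10^-4 = 1.585 × 10^-3 mol
[Cu2+] = 1.585 × 10^-3 / 0.02573 = 0.06158 mol/L

0.06158 M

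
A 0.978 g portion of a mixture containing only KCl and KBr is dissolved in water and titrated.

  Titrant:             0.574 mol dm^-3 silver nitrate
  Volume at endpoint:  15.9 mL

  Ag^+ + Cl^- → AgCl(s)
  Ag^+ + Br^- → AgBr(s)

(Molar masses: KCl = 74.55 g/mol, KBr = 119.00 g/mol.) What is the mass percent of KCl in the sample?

n(AgNO3) = 0.0159 × 0.574 = 9.13 × 10^-3 mol
Let x = n(KCl), y = n(KBr).
Titrant: 1x + 1y = 9.13 × 10^-3;  mass: 74.55x + 119.00y = 0.978
Solving, x = 2.43 × 10^-3 mol, y = 6.70 × 10^-3 mol
mass of KCl = 2.43 × 10^-3 × 74.55 = 0.181 g
% KCl = 0.181 / 0.978 × 100 = 18.5 %

18.5 %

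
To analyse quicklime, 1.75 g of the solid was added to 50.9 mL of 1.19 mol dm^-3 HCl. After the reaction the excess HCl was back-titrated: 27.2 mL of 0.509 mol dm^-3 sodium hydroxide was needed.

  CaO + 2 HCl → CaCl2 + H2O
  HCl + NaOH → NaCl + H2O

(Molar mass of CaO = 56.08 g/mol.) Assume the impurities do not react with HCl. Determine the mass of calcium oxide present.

n(HCl) added = 0.0509 × 1.19 = 0.0606 mol
n(NaOH) used in back-titration = 0.0272 × 0.509 = 0.0138 mol
n(HCl) left over = 0.0138 mol (1:1 ratio)
n(HCl) consumed by analyte = 0.0606 − 0.0138 = 0.0467 mol
From the 1:2 ratio, n(CaO) = 1/2 × 0.0467 = 0.0234 mol
mass of CaO = 0.0234 × 56.08 = 1.31 g

1.31 g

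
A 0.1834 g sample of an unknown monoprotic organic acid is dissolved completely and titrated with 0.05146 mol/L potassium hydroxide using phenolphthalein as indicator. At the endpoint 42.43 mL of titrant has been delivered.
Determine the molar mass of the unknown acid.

84.00 g/mol

n(KOH) = 0.04243 L × 0.05146 mol/L = 2.183 × 10^-3 mol
n(HA) = 2.183 × 10^-3 mol (1:1 ratio)
M = m / n = 0.1834 g / 2.183 × 10^-3 mol = 84.00 g/mol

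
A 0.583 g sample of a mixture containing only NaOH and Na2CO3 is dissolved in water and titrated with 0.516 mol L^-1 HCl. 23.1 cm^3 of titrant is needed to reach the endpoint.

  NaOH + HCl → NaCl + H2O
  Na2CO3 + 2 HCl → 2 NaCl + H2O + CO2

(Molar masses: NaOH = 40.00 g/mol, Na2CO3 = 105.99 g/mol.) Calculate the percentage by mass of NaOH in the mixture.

25.7 %

n(HCl) = 0.0231 × 0.516 = 0.0119 mol
Let x = n(NaOH), y = n(Na2CO3).
Titrant: 1x + 2y = 0.0119;  mass: 40.00x + 105.99y = 0.583
Solving, x = 3.75 × 10^-3 mol, y = 4.09 × 10^-3 mol
mass of NaOH = 3.75 × 10^-3 × 40.00 = 0.150 g
% NaOH = 0.150 / 0.583 × 100 = 25.7 %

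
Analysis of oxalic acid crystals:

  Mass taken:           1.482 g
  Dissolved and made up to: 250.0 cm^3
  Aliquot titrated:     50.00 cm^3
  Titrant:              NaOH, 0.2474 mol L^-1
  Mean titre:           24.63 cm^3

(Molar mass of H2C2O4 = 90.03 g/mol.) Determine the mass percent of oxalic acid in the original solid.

92.54 %

H2C2O4 + 2 NaOH → Na2C2O4 + 2 H2O
n(NaOH) per titration = 0.02463 × 0.2474 = 6.093 × 10^-3 mol
From the 1:2 ratio, n(H2C2O4) in each aliquot = 1/2 × 6.093 × 10^-3 = 3.047 × 10^-3 mol
n(H2C2O4) in the whole flask = 3.047 × 10^-3 × 250.0/50.00 = 0.01523 mol
mass of H2C2O4 = 0.01523 × 90.03 = 1.371 g
% H2C2O4 = 1.371 / 1.482 × 100 = 92.54 %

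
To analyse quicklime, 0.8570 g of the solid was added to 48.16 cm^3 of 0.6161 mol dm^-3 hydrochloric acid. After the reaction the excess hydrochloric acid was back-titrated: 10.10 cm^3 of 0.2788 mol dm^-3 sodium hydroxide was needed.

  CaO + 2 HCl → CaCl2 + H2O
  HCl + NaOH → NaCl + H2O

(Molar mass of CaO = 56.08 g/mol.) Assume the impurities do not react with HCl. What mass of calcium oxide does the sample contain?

n(HCl) added = 0.04816 × 0.6161 = 0.02967 mol
n(NaOH) used in back-titration = 0.01010 × 0.2788 = 2.816 × 10^-3 mol
n(HCl) left over = 2.816 × 10^-3 mol (1:1 ratio)
n(HCl) consumed by analyte = 0.02967 − 2.816 × 10^-3 = 0.02686 mol
From the 1:2 ratio, n(CaO) = 1/2 × 0.02686 = 0.01343 mol
mass of CaO = 0.01343 × 56.08 = 0.7530 g

0.7530 g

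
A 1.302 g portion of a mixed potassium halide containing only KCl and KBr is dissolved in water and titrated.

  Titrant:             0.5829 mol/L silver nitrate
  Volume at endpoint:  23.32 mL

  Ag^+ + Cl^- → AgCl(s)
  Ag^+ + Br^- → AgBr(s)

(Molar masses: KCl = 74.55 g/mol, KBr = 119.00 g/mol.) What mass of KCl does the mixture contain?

n(AgNO3) = 0.02332 × 0.5829 = 0.01359 mol
Let x = n(KCl), y = n(KBr).
Titrant: 1x + 1y = 0.01359;  mass: 74.55x + 119.00y = 1.302
Solving, x = 7.100 × 10^-3 mol, y = 6.493 × 10^-3 mol
mass of KCl = 7.100 × 10^-3 × 74.55 = 0.5293 g

0.5293 g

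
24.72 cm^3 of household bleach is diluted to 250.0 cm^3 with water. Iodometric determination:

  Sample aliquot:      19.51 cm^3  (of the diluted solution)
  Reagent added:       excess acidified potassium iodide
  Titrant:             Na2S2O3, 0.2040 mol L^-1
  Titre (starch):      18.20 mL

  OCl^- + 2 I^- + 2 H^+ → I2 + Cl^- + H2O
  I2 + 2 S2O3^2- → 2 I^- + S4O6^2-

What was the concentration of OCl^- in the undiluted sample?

n(S2O3^2-) = 0.01820 × 0.2040 = 3.713 × 10^-3 mol
n(I2) = n(S2O3^2-)/2 = 1.856 × 10^-3 mol
n(OCl^-) in the aliquot = 1.856 × 10^-3 mol (1:1 ratio)
[OCl^-]_dilute = 1.856 × 10^-3 / 0.01951 = 0.09515 mol/L
[OCl^-]_original = 0.09515 × 250.0/24.72 = 0.9623 mol/L

0.9623 mol/L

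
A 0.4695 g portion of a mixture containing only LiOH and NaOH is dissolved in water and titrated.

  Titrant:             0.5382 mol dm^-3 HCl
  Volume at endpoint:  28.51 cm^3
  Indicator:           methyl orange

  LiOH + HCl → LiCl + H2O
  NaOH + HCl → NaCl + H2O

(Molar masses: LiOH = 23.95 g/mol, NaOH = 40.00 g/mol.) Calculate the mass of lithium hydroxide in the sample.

0.2153 g

n(HCl) = 0.02851 × 0.5382 = 0.01534 mol
Let x = n(LiOH), y = n(NaOH).
Titrant: 1x + 1y = 0.01534;  mass: 23.95x + 40.00y = 0.4695
Solving, x = 8.988 × 10^-3 mol, y = 6.356 × 10^-3 mol
mass of LiOH = 8.988 × 10^-3 × 23.95 = 0.2153 g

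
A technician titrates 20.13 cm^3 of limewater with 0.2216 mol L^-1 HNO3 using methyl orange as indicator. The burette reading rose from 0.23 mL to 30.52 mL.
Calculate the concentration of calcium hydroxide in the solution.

0.1667 mol/L

Ca(OH)2 + 2 HNO3 → Ca(NO3)2 + 2 H2O
n(HNO3) = 0.03029 L × 0.2216 mol/L = 6.712 × 10^-3 mol
From the 1:2 mole ratio, n(Ca(OH)2) = 1/2 × 6.712 × 10^-3 = 3.356 × 10^-3 mol
[Ca(OH)2] = 3.356 × 10^-3 mol / 0.02013 L = 0.1667 mol/L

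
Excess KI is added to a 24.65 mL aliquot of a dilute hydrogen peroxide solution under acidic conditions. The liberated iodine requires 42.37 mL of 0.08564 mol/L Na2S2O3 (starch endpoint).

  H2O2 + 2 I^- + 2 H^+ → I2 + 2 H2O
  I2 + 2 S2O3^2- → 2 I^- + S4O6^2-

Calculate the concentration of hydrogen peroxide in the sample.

0.07360 mol/L

n(S2O3^2-) = 0.04237 × 0.08564 = 3.629 × 10^-3 mol
n(I2) = n(S2O3^2-)/2 = 1.814 × 10^-3 mol
n(H2O2) in the aliquot = 1.814 × 10^-3 mol (1:1 ratio)
[H2O2] = 1.814 × 10^-3 / 0.02465 = 0.07360 mol/L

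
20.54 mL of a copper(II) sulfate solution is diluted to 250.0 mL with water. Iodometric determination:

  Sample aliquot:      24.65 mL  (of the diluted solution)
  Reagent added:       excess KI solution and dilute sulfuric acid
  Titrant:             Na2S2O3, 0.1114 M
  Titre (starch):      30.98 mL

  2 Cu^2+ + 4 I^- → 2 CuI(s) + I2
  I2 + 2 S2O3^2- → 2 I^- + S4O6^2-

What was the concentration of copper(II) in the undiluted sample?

n(S2O3^2-) = 0.03098 × 0.1114 = 3.451 × 10^-3 mol
n(I2) = n(S2O3^2-)/2 = 1.726 × 10^-3 mol
From the 2:1 ratio, n(Cu2+) in the aliquot = 2/1 × 1.726 × 10^-3 = 3.451 × 10^-3 mol
[Cu2+]_dilute = 3.451 × 10^-3 / 0.02465 = 0.1400 mol/L
[Cu2+]_original = 0.1400 × 250.0/20.54 = 1.704 mol/L

1.704 M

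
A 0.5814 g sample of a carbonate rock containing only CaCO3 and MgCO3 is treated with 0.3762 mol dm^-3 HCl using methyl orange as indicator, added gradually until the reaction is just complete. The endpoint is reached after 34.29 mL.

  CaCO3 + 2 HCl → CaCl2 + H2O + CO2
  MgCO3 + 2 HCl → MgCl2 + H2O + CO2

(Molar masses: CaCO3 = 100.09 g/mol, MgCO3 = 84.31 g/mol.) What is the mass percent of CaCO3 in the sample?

41.03 %

n(HCl) = 0.03429 × 0.3762 = 0.01290 mol
Let x = n(CaCO3), y = n(MgCO3).
Titrant: 2x + 2y = 0.01290;  mass: 100.09x + 84.31y = 0.5814
Solving, x = 2.383 × 10^-3 mol, y = 4.067 × 10^-3 mol
mass of CaCO3 = 2.383 × 10^-3 × 100.09 = 0.2385 g
% CaCO3 = 0.2385 / 0.5814 × 100 = 41.03 %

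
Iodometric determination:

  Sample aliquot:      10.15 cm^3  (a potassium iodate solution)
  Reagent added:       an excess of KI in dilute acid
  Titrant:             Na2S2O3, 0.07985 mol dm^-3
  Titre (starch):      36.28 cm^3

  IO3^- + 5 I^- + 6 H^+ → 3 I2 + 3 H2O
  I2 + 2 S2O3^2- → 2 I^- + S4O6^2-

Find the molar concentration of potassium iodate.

0.04757 mol/L

n(S2O3^2-) = 0.03628 × 0.07985 = 2.897 × 10^-3 mol
n(I2) = n(S2O3^2-)/2 = 1.448 × 10^-3 mol
From the 1:3 ratio, n(IO3^-) in the aliquot = 1/3 × 1.448 × 10^-3 = 4.828 × 10^-4 mol
[IO3^-] = 4.828 × 10^-4 / 0.01015 = 0.04757 mol/L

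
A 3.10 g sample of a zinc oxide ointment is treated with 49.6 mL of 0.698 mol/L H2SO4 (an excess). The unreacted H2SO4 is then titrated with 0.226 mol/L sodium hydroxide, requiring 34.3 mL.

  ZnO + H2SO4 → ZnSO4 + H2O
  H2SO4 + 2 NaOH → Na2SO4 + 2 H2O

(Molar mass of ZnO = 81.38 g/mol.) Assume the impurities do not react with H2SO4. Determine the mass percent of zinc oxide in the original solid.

80.7 %

n(H2SO4) added = 0.0496 × 0.698 = 0.0346 mol
n(NaOH) used in back-titration = 0.0343 × 0.226 = 7.75 × 10^-3 mol
From the 1:2 ratio, n(H2SO4) left over = 1/2 × 7.75 × 10^-3 = 3.88 × 10^-3 mol
n(H2SO4) consumed by analyte = 0.0346 − 3.88 × 10^-3 = 0.0307 mol
n(ZnO) = 0.0307 mol (1:1 ratio)
mass of ZnO = 0.0307 × 81.38 = 2.50 g
% ZnO = 2.50 / 3.10 × 100 = 80.7 %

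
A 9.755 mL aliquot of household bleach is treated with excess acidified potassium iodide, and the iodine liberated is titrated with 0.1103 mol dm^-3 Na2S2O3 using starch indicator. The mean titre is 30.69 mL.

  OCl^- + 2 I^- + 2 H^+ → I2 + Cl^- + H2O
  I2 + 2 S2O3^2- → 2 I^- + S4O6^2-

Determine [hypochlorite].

n(S2O3^2-) = 0.03069 × 0.1103 = 3.385 × 10^-3 mol
n(I2) = n(S2O3^2-)/2 = 1.693 × 10^-3 mol
n(OCl^-) in the aliquot = 1.693 × 10^-3 mol (1:1 ratio)
[OCl^-] = 1.693 × 10^-3 / 0.009755 = 0.1735 mol/L

0.1735 mol/L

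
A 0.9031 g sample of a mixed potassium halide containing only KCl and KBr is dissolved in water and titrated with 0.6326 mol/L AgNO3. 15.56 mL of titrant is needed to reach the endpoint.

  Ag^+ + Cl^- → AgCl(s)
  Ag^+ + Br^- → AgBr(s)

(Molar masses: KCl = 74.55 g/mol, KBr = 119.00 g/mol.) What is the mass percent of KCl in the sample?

n(AgNO3) = 0.01556 × 0.6326 = 9.843 × 10^-3 mol
Let x = n(KCl), y = n(KBr).
Titrant: 1x + 1y = 9.843 × 10^-3;  mass: 74.55x + 119.00y = 0.9031
Solving, x = 6.035 × 10^-3 mol, y = 3.808 × 10^-3 mol
mass of KCl = 6.035 × 10^-3 × 74.55 = 0.4499 g
% KCl = 0.4499 / 0.9031 × 100 = 49.82 %

49.82 %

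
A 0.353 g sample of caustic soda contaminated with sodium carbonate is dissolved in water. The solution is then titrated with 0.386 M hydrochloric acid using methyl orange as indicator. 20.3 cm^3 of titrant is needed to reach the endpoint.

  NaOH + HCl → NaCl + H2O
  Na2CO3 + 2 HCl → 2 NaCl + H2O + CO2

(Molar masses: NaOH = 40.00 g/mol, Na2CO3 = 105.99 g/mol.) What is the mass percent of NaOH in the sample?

n(HCl) = 0.0203 × 0.386 = 7.84 × 10^-3 mol
Let x = n(NaOH), y = n(Na2CO3).
Titrant: 1x + 2y = 7.84 × 10^-3;  mass: 40.00x + 105.99y = 0.353
Solving, x = 4.79 × 10^-3 mol, y = 1.52 × 10^-3 mol
mass of NaOH = 4.79 × 10^-3 × 40.00 = 0.192 g
% NaOH = 0.192 / 0.353 × 100 = 54.3 %

54.3 %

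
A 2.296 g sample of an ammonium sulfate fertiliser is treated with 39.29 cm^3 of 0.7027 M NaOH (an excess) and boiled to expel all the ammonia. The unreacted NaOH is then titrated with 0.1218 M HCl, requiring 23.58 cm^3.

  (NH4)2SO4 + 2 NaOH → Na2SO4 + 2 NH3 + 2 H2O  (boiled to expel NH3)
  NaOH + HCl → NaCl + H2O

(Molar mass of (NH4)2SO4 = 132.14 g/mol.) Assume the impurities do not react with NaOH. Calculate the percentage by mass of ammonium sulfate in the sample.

n(NaOH) added = 0.03929 × 0.7027 = 0.02761 mol
n(HCl) used in back-titration = 0.02358 × 0.1218 = 2.872 × 10^-3 mol
n(NaOH) left over = 2.872 × 10^-3 mol (1:1 ratio)
n(NaOH) consumed by analyte = 0.02761 − 2.872 × 10^-3 = 0.02474 mol
From the 1:2 ratio, n((NH4)2SO4) = 1/2 × 0.02474 = 0.01237 mol
mass of (NH4)2SO4 = 0.01237 × 132.14 = 1.634 g
% (NH4)2SO4 = 1.634 / 2.296 × 100 = 71.18 %

71.18 %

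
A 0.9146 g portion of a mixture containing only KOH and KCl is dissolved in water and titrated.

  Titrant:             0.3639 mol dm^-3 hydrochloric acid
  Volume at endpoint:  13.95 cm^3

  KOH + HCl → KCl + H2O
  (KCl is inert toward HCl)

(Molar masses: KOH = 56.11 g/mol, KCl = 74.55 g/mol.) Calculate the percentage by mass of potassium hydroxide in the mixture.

n(HCl) = 0.01395 × 0.3639 = 5.076 × 10^-3 mol
Let x = n(KOH), y = n(KCl).
Titrant: 1x = 5.076 × 10^-3;  mass: 56.11x + 74.55y = 0.9146
Solving, x = 5.076 × 10^-3 mol, y = 8.448 × 10^-3 mol
mass of KOH = 5.076 × 10^-3 × 56.11 = 0.2848 g
% KOH = 0.2848 / 0.9146 × 100 = 31.14 %

31.14 %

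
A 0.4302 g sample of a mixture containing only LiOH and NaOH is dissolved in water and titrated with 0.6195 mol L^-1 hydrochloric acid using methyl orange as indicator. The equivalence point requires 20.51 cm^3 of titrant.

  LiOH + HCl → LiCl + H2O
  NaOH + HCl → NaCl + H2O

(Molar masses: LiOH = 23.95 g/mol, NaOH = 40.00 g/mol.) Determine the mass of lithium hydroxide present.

n(HCl) = 0.02051 × 0.6195 = 0.01271 mol
Let x = n(LiOH), y = n(NaOH).
Titrant: 1x + 1y = 0.01271;  mass: 23.95x + 40.00y = 0.4302
Solving, x = 4.862 × 10^-3 mol, y = 7.844 × 10^-3 mol
mass of LiOH = 4.862 × 10^-3 × 23.95 = 0.1164 g

0.1164 g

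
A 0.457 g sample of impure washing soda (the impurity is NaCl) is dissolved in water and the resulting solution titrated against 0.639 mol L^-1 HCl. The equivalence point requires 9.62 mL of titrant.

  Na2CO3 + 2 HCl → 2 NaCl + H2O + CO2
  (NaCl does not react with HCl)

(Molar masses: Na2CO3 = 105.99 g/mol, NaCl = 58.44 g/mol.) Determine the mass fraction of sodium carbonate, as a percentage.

n(HCl) = 0.00962 × 0.639 = 6.15 × 10^-3 mol
Let x = n(Na2CO3), y = n(NaCl).
Titrant: 2x = 6.15 × 10^-3;  mass: 105.99x + 58.44y = 0.457
Solving, x = 3.07 × 10^-3 mol, y = 2.25 × 10^-3 mol
mass of Na2CO3 = 3.07 × 10^-3 × 105.99 = 0.326 g
% Na2CO3 = 0.326 / 0.457 × 100 = 71.3 %

71.3 %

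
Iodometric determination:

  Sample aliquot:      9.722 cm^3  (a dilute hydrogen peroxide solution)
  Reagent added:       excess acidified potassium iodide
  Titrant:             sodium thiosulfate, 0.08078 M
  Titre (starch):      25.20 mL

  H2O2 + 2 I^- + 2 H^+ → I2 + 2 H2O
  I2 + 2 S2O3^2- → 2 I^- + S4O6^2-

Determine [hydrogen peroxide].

n(S2O3^2-) = 0.02520 × 0.08078 = 2.036 × 10^-3 mol
n(I2) = n(S2O3^2-)/2 = 1.018 × 10^-3 mol
n(H2O2) in the aliquot = 1.018 × 10^-3 mol (1:1 ratio)
[H2O2] = 1.018 × 10^-3 / 0.009722 = 0.1047 mol/L

0.1047 M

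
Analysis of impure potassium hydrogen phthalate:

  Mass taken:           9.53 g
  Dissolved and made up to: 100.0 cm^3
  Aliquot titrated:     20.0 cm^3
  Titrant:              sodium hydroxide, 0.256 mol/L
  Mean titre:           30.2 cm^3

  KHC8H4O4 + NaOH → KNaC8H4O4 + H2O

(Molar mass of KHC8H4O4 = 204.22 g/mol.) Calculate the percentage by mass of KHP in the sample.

n(NaOH) per titration = 0.0302 × 0.256 = 7.73 × 10^-3 mol
n(KHC8H4O4) in each aliquot = 7.73 × 10^-3 mol (1:1 ratio)
n(KHC8H4O4) in the whole flask = 7.73 × 10^-3 × 100.0/20.0 = 0.0387 mol
mass of KHC8H4O4 = 0.0387 × 204.22 = 7.89 g
% KHC8H4O4 = 7.89 / 9.53 × 100 = 82.8 %

82.8 %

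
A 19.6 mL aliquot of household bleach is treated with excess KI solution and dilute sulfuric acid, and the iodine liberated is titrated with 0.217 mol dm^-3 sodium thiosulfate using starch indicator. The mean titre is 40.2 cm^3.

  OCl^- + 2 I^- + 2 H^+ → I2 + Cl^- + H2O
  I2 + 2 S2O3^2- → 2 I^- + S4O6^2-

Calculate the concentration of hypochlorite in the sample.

n(S2O3^2-) = 0.0402 × 0.217 = 8.72 × 10^-3 mol
n(I2) = n(S2O3^2-)/2 = 4.36 × 10^-3 mol
n(OCl^-) in the aliquot = 4.36 × 10^-3 mol (1:1 ratio)
[OCl^-] = 4.36 × 10^-3 / 0.0196 = 0.223 mol/L

0.223 mol/L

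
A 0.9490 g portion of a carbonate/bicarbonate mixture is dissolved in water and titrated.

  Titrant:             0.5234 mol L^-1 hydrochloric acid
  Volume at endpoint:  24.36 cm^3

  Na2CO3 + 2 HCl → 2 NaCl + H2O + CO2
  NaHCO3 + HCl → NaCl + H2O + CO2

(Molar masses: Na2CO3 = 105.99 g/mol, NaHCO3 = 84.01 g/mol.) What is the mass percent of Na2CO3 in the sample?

21.99 %

n(HCl) = 0.02436 × 0.5234 = 0.01275 mol
Let x = n(Na2CO3), y = n(NaHCO3).
Titrant: 2x + 1y = 0.01275;  mass: 105.99x + 84.01y = 0.9490
Solving, x = 1.969 × 10^-3 mol, y = 8.812 × 10^-3 mol
mass of Na2CO3 = 1.969 × 10^-3 × 105.99 = 0.2087 g
% Na2CO3 = 0.2087 / 0.9490 × 100 = 21.99 %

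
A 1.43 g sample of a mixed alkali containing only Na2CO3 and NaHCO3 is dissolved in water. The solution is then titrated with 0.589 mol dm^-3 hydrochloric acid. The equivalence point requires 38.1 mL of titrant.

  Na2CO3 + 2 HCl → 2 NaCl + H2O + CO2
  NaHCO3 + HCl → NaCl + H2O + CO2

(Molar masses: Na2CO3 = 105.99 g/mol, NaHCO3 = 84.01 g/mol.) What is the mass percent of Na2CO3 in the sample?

54.4 %

n(HCl) = 0.0381 × 0.589 = 0.0224 mol
Let x = n(Na2CO3), y = n(NaHCO3).
Titrant: 2x + 1y = 0.0224;  mass: 105.99x + 84.01y = 1.43
Solving, x = 7.34 × 10^-3 mol, y = 7.76 × 10^-3 mol
mass of Na2CO3 = 7.34 × 10^-3 × 105.99 = 0.778 g
% Na2CO3 = 0.778 / 1.43 × 100 = 54.4 %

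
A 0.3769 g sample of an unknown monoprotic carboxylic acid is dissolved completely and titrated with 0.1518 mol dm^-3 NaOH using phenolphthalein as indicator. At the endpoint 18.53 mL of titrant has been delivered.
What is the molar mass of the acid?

134.0 g/mol

n(NaOH) = 0.01853 L × 0.1518 mol/L = 2.813 × 10^-3 mol
n(HA) = 2.813 × 10^-3 mol (1:1 ratio)
M = m / n = 0.3769 g / 2.813 × 10^-3 mol = 134.0 g/mol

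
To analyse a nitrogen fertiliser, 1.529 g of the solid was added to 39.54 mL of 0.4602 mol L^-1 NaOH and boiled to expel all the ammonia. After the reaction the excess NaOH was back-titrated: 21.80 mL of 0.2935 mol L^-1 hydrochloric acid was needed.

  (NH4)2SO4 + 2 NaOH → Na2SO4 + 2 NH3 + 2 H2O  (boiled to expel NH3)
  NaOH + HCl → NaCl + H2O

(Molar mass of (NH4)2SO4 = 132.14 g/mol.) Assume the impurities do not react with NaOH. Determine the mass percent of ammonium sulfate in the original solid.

n(NaOH) added = 0.03954 × 0.4602 = 0.01820 mol
n(HCl) used in back-titration = 0.02180 × 0.2935 = 6.398 × 10^-3 mol
n(NaOH) left over = 6.398 × 10^-3 mol (1:1 ratio)
n(NaOH) consumed by analyte = 0.01820 − 6.398 × 10^-3 = 0.01180 mol
From the 1:2 ratio, n((NH4)2SO4) = 1/2 × 0.01180 = 5.899 × 10^-3 mol
mass of (NH4)2SO4 = 5.899 × 10^-3 × 132.14 = 0.7795 g
% (NH4)2SO4 = 0.7795 / 1.529 × 100 = 50.98 %

50.98 %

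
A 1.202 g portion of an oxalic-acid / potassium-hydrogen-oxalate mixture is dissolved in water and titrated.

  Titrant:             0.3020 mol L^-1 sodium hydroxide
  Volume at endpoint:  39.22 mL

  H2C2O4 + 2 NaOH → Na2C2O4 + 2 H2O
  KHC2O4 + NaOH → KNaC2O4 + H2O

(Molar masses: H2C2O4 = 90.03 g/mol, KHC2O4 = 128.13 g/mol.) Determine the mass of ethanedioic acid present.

0.1709 g

n(NaOH) = 0.03922 × 0.3020 = 0.01184 mol
Let x = n(H2C2O4), y = n(KHC2O4).
Titrant: 2x + 1y = 0.01184;  mass: 90.03x + 128.13y = 1.202
Solving, x = 1.899 × 10^-3 mol, y = 8.047 × 10^-3 mol
mass of H2C2O4 = 1.899 × 10^-3 × 90.03 = 0.1709 g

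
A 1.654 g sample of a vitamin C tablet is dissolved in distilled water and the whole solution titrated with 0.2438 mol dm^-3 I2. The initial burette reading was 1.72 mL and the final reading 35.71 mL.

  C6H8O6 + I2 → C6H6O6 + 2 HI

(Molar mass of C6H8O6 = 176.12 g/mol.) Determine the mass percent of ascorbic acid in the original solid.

n(I2) = 0.03399 L × 0.2438 mol/L = 8.287 × 10^-3 mol
n(C6H8O6) = 8.287 × 10^-3 mol (1:1 ratio)
mass of C6H8O6 = 8.287 × 10^-3 × 176.12 g/mol = 1.459 g
% C6H8O6 = 1.459 / 1.654 × 100 = 88.24 %

88.24 %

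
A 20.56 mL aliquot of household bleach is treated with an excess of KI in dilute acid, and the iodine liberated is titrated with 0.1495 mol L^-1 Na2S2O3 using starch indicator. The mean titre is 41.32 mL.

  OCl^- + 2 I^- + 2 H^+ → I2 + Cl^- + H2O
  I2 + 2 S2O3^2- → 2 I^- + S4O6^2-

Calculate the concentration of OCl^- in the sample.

n(S2O3^2-) = 0.04132 × 0.1495 = 6.177 × 10^-3 mol
n(I2) = n(S2O3^2-)/2 = 3.089 × 10^-3 mol
n(OCl^-) in the aliquot = 3.089 × 10^-3 mol (1:1 ratio)
[OCl^-] = 3.089 × 10^-3 / 0.02056 = 0.1502 mol/L

0.1502 mol/L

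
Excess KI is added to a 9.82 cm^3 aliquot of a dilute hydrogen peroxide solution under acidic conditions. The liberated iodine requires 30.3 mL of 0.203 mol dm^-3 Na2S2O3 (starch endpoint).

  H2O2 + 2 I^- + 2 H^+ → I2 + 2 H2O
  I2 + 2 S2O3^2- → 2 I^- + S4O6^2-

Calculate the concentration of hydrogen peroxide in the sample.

0.313 mol/L

n(S2O3^2-) = 0.0303 × 0.203 = 6.15 × 10^-3 mol
n(I2) = n(S2O3^2-)/2 = 3.08 × 10^-3 mol
n(H2O2) in the aliquot = 3.08 × 10^-3 mol (1:1 ratio)
[H2O2] = 3.08 × 10^-3 / 0.00982 = 0.313 mol/L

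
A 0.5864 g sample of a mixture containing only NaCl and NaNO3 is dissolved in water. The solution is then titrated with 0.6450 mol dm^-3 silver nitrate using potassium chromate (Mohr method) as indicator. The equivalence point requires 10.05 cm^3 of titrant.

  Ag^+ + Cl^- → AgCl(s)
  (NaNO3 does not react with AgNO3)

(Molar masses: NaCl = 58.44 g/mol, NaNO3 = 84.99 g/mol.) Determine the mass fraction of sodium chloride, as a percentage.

n(AgNO3) = 0.01005 × 0.6450 = 6.482 × 10^-3 mol
Let x = n(NaCl), y = n(NaNO3).
Titrant: 1x = 6.482 × 10^-3;  mass: 58.44x + 84.99y = 0.5864
Solving, x = 6.482 × 10^-3 mol, y = 2.442 × 10^-3 mol
mass of NaCl = 6.482 × 10^-3 × 58.44 = 0.3788 g
% NaCl = 0.3788 / 0.5864 × 100 = 64.60 %

64.60 %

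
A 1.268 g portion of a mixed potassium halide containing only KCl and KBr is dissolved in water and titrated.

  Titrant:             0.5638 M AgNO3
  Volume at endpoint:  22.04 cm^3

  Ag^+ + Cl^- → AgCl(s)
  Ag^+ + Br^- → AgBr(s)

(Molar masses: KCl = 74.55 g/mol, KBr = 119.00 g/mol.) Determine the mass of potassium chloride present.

n(AgNO3) = 0.02204 × 0.5638 = 0.01243 mol
Let x = n(KCl), y = n(KBr).
Titrant: 1x + 1y = 0.01243;  mass: 74.55x + 119.00y = 1.268
Solving, x = 4.740 × 10^-3 mol, y = 7.686 × 10^-3 mol
mass of KCl = 4.740 × 10^-3 × 74.55 = 0.3534 g

0.3534 g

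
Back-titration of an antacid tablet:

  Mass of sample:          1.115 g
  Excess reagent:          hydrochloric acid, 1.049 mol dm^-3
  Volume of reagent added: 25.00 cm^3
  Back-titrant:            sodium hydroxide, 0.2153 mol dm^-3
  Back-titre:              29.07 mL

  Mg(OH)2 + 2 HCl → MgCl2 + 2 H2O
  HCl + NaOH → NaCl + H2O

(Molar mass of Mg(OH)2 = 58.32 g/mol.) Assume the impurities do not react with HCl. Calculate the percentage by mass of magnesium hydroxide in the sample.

52.22 %

n(HCl) added = 0.02500 × 1.049 = 0.02622 mol
n(NaOH) used in back-titration = 0.02907 × 0.2153 = 6.259 × 10^-3 mol
n(HCl) left over = 6.259 × 10^-3 mol (1:1 ratio)
n(HCl) consumed by analyte = 0.02622 − 6.259 × 10^-3 = 0.01997 mol
From the 1:2 ratio, n(Mg(OH)2) = 1/2 × 0.01997 = 9.983 × 10^-3 mol
mass of Mg(OH)2 = 9.983 × 10^-3 × 58.32 = 0.5822 g
% Mg(OH)2 = 0.5822 / 1.115 × 100 = 52.22 %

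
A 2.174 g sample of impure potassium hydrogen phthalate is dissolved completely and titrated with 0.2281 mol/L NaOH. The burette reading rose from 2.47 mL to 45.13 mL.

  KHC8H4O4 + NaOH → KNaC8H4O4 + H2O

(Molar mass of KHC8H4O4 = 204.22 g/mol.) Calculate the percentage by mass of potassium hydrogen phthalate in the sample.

91.41 %

n(NaOH) = 0.04266 L × 0.2281 mol/L = 9.731 × 10^-3 mol
n(KHC8H4O4) = 9.731 × 10^-3 mol (1:1 ratio)
mass of KHC8H4O4 = 9.731 × 10^-3 × 204.22 g/mol = 1.987 g
% KHC8H4O4 = 1.987 / 2.174 × 100 = 91.41 %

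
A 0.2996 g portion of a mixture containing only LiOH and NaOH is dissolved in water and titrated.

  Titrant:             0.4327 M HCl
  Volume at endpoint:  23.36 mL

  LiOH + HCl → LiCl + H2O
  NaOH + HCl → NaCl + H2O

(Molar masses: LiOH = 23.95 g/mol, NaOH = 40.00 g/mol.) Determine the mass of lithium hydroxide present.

0.1563 g

n(HCl) = 0.02336 × 0.4327 = 0.01011 mol
Let x = n(LiOH), y = n(NaOH).
Titrant: 1x + 1y = 0.01011;  mass: 23.95x + 40.00y = 0.2996
Solving, x = 6.524 × 10^-3 mol, y = 3.584 × 10^-3 mol
mass of LiOH = 6.524 × 10^-3 × 23.95 = 0.1563 g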